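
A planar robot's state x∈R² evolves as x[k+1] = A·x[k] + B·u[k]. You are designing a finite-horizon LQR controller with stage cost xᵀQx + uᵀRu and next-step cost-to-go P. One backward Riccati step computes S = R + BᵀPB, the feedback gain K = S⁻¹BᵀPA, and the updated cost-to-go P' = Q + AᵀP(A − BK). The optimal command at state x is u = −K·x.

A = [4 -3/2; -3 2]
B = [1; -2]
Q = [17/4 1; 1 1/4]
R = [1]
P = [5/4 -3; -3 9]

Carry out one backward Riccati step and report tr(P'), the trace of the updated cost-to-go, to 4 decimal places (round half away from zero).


BᵀP = [7.2500 -21.0000]
S = R + BᵀPB = [1] + [49.2500] = [50.2500]
BᵀPA = [92.0000 -52.8750]
K = S⁻¹·BᵀPA = [1.8308 -1.0522]
A−BK = [2.1692 -0.4478; 0.6617 -0.1045]
AᵀP(A−BK) = [4.5622 -2.1940; -2.1940 1.1754]
P' = Q + AᵀP(A−BK) = [8.8122 -1.1940; -1.1940 1.4254]
tr(P') = 10.2376

10.2376


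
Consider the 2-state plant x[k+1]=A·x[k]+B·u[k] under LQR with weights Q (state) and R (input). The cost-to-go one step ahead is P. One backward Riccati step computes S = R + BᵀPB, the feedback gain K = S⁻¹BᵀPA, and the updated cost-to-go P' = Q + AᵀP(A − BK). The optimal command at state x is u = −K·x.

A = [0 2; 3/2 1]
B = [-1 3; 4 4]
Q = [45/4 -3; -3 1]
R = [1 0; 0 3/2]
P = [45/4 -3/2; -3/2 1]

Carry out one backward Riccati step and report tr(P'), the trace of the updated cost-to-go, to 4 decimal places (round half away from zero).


12.9020

BᵀP = [-17.2500 5.5000; 27.7500 -0.5000]
S = R + BᵀPB = [1 0; 0 3/2] + [39.2500 -29.7500; -29.7500 81.2500] = [40.2500 -29.7500; -29.7500 82.7500]
BᵀPA = [8.2500 -29.0000; -0.7500 55.0000]
K = S⁻¹·BᵀPA = [0.2700 -0.3122; 0.0880 0.5524]
A−BK = [0.0060 0.0306; 0.0679 0.0391]
AᵀP(A−BK) = [0.0883 -0.0101; -0.0101 0.5637]
P' = Q + AᵀP(A−BK) = [11.3383 -3.0101; -3.0101 1.5637]
tr(P') = 12.9020


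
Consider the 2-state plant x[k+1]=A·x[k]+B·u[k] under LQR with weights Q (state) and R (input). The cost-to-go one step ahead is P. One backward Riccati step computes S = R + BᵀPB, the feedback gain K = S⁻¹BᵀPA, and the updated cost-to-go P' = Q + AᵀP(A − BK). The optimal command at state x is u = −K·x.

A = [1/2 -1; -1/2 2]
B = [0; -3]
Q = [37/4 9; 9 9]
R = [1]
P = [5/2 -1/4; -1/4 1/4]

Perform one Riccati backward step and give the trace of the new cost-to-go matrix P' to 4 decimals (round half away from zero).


BᵀP = [0.7500 -0.7500]
S = R + BᵀPB = [1] + [2.2500] = [3.2500]
BᵀPA = [0.7500 -2.2500]
K = S⁻¹·BᵀPA = [0.2308 -0.6923]
A−BK = [0.5000 -1.0000; 0.1923 -0.0769]
AᵀP(A−BK) = [0.6394 -1.3558; -1.3558 2.9423]
P' = Q + AᵀP(A−BK) = [9.8894 7.6442; 7.6442 11.9423]
tr(P') = 21.8317

21.8317


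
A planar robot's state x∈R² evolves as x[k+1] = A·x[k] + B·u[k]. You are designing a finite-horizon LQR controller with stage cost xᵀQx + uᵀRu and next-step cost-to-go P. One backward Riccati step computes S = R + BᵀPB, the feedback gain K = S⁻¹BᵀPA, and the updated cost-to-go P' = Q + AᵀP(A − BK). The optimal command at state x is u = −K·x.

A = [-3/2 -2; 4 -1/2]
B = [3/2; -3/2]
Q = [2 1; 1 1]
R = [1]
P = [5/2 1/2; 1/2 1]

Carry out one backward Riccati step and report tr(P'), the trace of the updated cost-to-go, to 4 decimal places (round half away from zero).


16.6085

BᵀP = [3.0000 -0.7500]
S = R + BᵀPB = [1] + [5.6250] = [6.6250]
BᵀPA = [-7.5000 -5.6250]
K = S⁻¹·BᵀPA = [-1.1321 -0.8491]
A−BK = [0.1981 -0.7264; 2.3019 -1.7736]
AᵀP(A−BK) = [7.1344 -4.4929; -4.4929 6.4741]
P' = Q + AᵀP(A−BK) = [9.1344 -3.4929; -3.4929 7.4741]
tr(P') = 16.6085


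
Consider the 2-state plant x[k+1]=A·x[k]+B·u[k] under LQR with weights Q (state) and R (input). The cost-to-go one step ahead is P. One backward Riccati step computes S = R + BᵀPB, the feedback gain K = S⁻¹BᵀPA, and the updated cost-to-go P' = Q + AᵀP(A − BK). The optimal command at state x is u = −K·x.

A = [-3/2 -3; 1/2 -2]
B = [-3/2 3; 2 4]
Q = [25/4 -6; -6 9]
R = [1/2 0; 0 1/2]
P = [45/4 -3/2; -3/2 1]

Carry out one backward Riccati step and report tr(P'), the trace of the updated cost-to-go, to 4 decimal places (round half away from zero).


BᵀP = [-19.8750 4.2500; 27.7500 -0.5000]
S = R + BᵀPB = [1/2 0; 0 1/2] + [38.3125 -42.6250; -42.6250 81.2500] = [38.8125 -42.6250; -42.6250 81.7500]
BᵀPA = [31.9375 51.1250; -41.8750 -82.2500]
K = S⁻¹·BᵀPA = [0.6091 0.4967; -0.1946 -0.7471]
A−BK = [-0.0024 -0.0136; 0.0603 -0.0049]
AᵀP(A−BK) = [0.2086 0.2253; 0.2253 0.4044]
P' = Q + AᵀP(A−BK) = [6.4586 -5.7747; -5.7747 9.4044]
tr(P') = 15.8629

15.8629


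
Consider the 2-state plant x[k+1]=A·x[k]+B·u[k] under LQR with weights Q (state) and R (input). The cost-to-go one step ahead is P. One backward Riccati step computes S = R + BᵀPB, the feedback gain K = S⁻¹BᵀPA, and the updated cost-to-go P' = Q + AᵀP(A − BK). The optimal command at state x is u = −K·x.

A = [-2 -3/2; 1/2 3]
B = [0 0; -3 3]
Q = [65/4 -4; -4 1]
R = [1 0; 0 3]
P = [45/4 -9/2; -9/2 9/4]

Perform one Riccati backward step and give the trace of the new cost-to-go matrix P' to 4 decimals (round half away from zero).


BᵀP = [13.5000 -6.7500; -13.5000 6.7500]
S = R + BᵀPB = [1 0; 0 3] + [20.2500 -20.2500; -20.2500 20.2500] = [21.2500 -20.2500; -20.2500 23.2500]
BᵀPA = [-30.3750 -40.5000; 30.3750 40.5000]
K = S⁻¹·BᵀPA = [-1.0848 -1.4464; 0.3616 0.4821]
A−BK = [-2.0000 -1.5000; -3.8393 -2.7857]
AᵀP(A−BK) = [10.6272 8.9196; 8.9196 7.9554]
P' = Q + AᵀP(A−BK) = [26.8772 4.9196; 4.9196 8.9554]
tr(P') = 35.8326

35.8326


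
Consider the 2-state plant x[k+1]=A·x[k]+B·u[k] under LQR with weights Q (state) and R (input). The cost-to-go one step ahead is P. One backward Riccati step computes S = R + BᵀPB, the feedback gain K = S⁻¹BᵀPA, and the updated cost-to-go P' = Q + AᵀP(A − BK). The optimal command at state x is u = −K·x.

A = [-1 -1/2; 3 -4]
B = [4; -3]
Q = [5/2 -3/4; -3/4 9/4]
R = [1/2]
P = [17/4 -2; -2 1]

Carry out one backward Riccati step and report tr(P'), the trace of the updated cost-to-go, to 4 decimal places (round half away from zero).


5.6581

BᵀP = [23.0000 -11.0000]
S = R + BᵀPB = [1/2] + [125.0000] = [125.5000]
BᵀPA = [-56.0000 32.5000]
K = S⁻¹·BᵀPA = [-0.4462 0.2590]
A−BK = [0.7849 -1.5359; 1.6614 -3.2231]
AᵀP(A−BK) = [0.2620 -0.3730; -0.3730 0.6462]
P' = Q + AᵀP(A−BK) = [2.7620 -1.1230; -1.1230 2.8962]
tr(P') = 5.6581


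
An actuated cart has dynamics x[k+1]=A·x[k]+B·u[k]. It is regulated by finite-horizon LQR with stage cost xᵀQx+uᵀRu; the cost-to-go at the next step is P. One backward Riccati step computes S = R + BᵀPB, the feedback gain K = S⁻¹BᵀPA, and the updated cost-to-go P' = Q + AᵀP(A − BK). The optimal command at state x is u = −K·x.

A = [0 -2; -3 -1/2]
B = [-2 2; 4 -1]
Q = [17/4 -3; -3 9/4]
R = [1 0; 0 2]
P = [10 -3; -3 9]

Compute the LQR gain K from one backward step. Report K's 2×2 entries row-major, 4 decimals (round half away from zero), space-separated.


-0.9201 -0.3985 -0.8339 -1.2816

BᵀP = [-32.0000 42.0000; 23.0000 -15.0000]
S = R + BᵀPB = [1 0; 0 2] + [232.0000 -106.0000; -106.0000 61.0000] = [233.0000 -106.0000; -106.0000 63.0000]
BᵀPA = [-126.0000 43.0000; 45.0000 -38.5000]
K = S⁻¹·BᵀPA = [-0.9201 -0.3985; -0.8339 -1.2816]
A−BK = [-0.1725 -0.2338; -0.1534 -0.1876]
AᵀP(A−BK) = [2.5879 2.9617; 2.9617 4.0440]
P' = Q + AᵀP(A−BK) = [6.8379 -0.0383; -0.0383 6.2940]
tr(P') = 13.1319


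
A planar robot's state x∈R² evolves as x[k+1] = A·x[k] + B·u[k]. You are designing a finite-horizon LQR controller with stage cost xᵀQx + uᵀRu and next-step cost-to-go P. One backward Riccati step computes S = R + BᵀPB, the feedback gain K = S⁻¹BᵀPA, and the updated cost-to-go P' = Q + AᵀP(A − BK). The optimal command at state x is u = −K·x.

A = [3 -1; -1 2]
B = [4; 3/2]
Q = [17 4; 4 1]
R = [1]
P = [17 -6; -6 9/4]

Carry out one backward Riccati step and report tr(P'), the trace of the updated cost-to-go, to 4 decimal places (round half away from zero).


20.9451

BᵀP = [59.0000 -20.6250]
S = R + BᵀPB = [1] + [205.0625] = [206.0625]
BᵀPA = [197.6250 -100.2500]
K = S⁻¹·BᵀPA = [0.9591 -0.4865]
A−BK = [-0.8362 0.9460; -2.4386 2.7298]
AᵀP(A−BK) = [1.7170 -1.3549; -1.3549 1.2281]
P' = Q + AᵀP(A−BK) = [18.7170 2.6451; 2.6451 2.2281]
tr(P') = 20.9451


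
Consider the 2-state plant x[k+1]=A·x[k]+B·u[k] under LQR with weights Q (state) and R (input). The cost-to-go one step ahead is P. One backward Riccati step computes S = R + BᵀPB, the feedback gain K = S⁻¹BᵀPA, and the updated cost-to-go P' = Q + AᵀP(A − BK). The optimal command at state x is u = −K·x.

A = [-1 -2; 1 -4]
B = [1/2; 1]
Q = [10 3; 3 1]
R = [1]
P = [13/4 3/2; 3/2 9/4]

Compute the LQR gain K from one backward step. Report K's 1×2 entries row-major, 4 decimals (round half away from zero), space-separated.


-0.0225 -3.2809

BᵀP = [3.1250 3.0000]
S = R + BᵀPB = [1] + [4.5625] = [5.5625]
BᵀPA = [-0.1250 -18.2500]
K = S⁻¹·BᵀPA = [-0.0225 -3.2809]
A−BK = [-0.9888 -0.3596; 1.0225 -0.7191]
AᵀP(A−BK) = [2.4972 0.0899; 0.0899 13.1236]
P' = Q + AᵀP(A−BK) = [12.4972 3.0899; 3.0899 14.1236]
tr(P') = 26.6208


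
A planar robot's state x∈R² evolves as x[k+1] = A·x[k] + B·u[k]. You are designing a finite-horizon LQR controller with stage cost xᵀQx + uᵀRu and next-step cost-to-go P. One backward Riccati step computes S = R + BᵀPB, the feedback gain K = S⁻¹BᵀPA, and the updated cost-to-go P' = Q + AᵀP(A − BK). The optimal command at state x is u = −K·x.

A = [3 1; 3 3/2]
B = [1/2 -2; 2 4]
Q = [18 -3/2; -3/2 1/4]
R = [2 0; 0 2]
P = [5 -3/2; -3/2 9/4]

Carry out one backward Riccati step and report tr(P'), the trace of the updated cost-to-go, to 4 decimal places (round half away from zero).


32.7413

BᵀP = [-0.5000 3.7500; -16.0000 12.0000]
S = R + BᵀPB = [2 0; 0 2] + [7.2500 16.0000; 16.0000 80.0000] = [9.2500 16.0000; 16.0000 82.0000]
BᵀPA = [9.7500 5.1250; -12.0000 2.0000]
K = S⁻¹·BᵀPA = [1.9731 0.7726; -0.5313 -0.1264]
A−BK = [0.9507 0.3609; 1.1791 0.4602]
AᵀP(A−BK) = [12.6358 4.8254; 4.8254 1.8555]
P' = Q + AᵀP(A−BK) = [30.6358 3.3254; 3.3254 2.1055]
tr(P') = 32.7413


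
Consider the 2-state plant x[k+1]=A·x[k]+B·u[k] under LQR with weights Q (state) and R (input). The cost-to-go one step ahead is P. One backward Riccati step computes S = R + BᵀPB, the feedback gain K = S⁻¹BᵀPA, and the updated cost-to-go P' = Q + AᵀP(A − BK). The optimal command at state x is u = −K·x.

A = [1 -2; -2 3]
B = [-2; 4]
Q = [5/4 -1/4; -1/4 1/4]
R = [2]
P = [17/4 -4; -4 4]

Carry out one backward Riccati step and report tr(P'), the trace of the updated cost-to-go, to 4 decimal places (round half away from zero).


BᵀP = [-24.5000 24.0000]
S = R + BᵀPB = [2] + [145.0000] = [147.0000]
BᵀPA = [-72.5000 121.0000]
K = S⁻¹·BᵀPA = [-0.4932 0.8231]
A−BK = [0.0136 -0.3537; -0.0272 -0.2925]
AᵀP(A−BK) = [0.4932 -0.8231; -0.8231 1.4014]
P' = Q + AᵀP(A−BK) = [1.7432 -1.0731; -1.0731 1.6514]
tr(P') = 3.3946

3.3946


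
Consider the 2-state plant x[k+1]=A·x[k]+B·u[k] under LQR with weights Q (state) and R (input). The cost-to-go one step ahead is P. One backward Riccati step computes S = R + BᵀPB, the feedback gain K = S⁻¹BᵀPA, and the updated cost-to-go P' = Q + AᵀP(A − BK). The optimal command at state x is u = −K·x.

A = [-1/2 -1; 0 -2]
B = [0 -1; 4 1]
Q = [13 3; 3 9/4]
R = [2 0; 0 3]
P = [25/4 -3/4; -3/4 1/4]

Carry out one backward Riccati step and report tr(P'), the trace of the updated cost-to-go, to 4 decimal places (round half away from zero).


17.5175

BᵀP = [-3.0000 1.0000; -7.0000 1.0000]
S = R + BᵀPB = [2 0; 0 3] + [4.0000 4.0000; 4.0000 8.0000] = [6.0000 4.0000; 4.0000 11.0000]
BᵀPA = [1.5000 1.0000; 3.5000 5.0000]
K = S⁻¹·BᵀPA = [0.0500 -0.1800; 0.3000 0.5200]
A−BK = [-0.2000 -0.4800; -0.5000 -1.8000]
AᵀP(A−BK) = [0.4375 0.8250; 0.8250 1.8300]
P' = Q + AᵀP(A−BK) = [13.4375 3.8250; 3.8250 4.0800]
tr(P') = 17.5175


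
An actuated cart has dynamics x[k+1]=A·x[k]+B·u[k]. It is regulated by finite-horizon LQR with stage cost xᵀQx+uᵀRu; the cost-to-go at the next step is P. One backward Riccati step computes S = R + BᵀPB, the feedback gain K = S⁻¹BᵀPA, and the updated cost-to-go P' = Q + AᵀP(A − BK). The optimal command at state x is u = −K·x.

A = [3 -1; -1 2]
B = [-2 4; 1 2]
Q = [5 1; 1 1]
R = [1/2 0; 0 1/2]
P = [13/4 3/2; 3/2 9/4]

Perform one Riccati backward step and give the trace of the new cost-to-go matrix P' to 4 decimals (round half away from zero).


7.4507

BᵀP = [-5.0000 -0.7500; 16.0000 10.5000]
S = R + BᵀPB = [1/2 0; 0 1/2] + [9.2500 -21.5000; -21.5000 85.0000] = [9.7500 -21.5000; -21.5000 85.5000]
BᵀPA = [-14.2500 3.5000; 37.5000 5.0000]
K = S⁻¹·BᵀPA = [-1.1097 1.0953; 0.1595 0.3339]
A−BK = [0.1424 -0.1451; -0.2094 0.2370]
AᵀP(A−BK) = [0.7036 -0.6637; -0.6637 0.7471]
P' = Q + AᵀP(A−BK) = [5.7036 0.3363; 0.3363 1.7471]
tr(P') = 7.4507


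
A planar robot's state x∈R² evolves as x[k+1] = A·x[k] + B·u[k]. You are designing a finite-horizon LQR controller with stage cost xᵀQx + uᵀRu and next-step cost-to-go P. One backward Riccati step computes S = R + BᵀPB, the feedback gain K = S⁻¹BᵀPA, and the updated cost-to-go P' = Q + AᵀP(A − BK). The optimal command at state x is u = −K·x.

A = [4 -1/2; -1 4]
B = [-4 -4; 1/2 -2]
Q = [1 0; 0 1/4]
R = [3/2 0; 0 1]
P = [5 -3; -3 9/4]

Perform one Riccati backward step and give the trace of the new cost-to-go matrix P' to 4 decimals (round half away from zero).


7.1932

BᵀP = [-21.5000 13.1250; -14.0000 7.5000]
S = R + BᵀPB = [3/2 0; 0 1] + [92.5625 59.7500; 59.7500 41.0000] = [94.0625 59.7500; 59.7500 42.0000]
BᵀPA = [-99.1250 63.2500; -63.5000 37.0000]
K = S⁻¹·BᵀPA = [-0.9699 1.1713; -0.1320 -0.7854]
A−BK = [-0.4079 1.0438; -0.7791 1.8437]
AᵀP(A−BK) = [1.7195 -2.2654; -2.2654 4.2237]
P' = Q + AᵀP(A−BK) = [2.7195 -2.2654; -2.2654 4.4737]
tr(P') = 7.1932


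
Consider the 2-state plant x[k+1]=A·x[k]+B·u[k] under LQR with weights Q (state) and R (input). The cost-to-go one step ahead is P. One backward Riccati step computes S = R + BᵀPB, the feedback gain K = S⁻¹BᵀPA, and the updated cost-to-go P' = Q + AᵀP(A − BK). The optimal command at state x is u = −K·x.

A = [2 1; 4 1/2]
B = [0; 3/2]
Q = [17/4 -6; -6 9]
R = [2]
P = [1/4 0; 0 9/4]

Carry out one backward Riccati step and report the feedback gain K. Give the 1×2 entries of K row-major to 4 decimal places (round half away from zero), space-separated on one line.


1.9115 0.2389

BᵀP = [0.0000 3.3750]
S = R + BᵀPB = [2] + [5.0625] = [7.0625]
BᵀPA = [13.5000 1.6875]
K = S⁻¹·BᵀPA = [1.9115 0.2389]
A−BK = [2.0000 1.0000; 1.1327 0.1416]
AᵀP(A−BK) = [11.1947 1.7743; 1.7743 0.4093]
P' = Q + AᵀP(A−BK) = [15.4447 -4.2257; -4.2257 9.4093]
tr(P') = 24.8540


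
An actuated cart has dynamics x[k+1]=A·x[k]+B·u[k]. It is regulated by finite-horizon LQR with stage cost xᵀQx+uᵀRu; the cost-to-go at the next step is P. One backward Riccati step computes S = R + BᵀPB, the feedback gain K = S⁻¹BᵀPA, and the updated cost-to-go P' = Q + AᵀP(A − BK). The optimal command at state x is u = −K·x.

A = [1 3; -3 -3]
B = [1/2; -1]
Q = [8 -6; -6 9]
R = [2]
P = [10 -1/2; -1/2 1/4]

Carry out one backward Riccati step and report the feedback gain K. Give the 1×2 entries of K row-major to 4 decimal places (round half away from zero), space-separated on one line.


1.3333 3.4286

BᵀP = [5.5000 -0.5000]
S = R + BᵀPB = [2] + [3.2500] = [5.2500]
BᵀPA = [7.0000 18.0000]
K = S⁻¹·BᵀPA = [1.3333 3.4286]
A−BK = [0.3333 1.2857; -1.6667 0.4286]
AᵀP(A−BK) = [5.9167 14.2500; 14.2500 39.5357]
P' = Q + AᵀP(A−BK) = [13.9167 8.2500; 8.2500 48.5357]
tr(P') = 62.4524


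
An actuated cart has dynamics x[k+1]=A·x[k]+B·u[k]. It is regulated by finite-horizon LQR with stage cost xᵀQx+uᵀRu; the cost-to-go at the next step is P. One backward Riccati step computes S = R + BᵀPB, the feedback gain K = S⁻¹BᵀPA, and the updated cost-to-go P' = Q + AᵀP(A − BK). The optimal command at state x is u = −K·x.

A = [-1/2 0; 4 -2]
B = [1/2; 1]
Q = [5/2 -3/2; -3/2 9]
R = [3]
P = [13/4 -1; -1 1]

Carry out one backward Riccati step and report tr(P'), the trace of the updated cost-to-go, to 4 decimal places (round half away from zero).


35.3033

BᵀP = [0.6250 0.5000]
S = R + BᵀPB = [3] + [0.8125] = [3.8125]
BᵀPA = [1.6875 -1.0000]
K = S⁻¹·BᵀPA = [0.4426 -0.2623]
A−BK = [-0.7213 0.1311; 3.5574 -1.7377]
AᵀP(A−BK) = [20.0656 -8.5574; -8.5574 3.7377]
P' = Q + AᵀP(A−BK) = [22.5656 -10.0574; -10.0574 12.7377]
tr(P') = 35.3033


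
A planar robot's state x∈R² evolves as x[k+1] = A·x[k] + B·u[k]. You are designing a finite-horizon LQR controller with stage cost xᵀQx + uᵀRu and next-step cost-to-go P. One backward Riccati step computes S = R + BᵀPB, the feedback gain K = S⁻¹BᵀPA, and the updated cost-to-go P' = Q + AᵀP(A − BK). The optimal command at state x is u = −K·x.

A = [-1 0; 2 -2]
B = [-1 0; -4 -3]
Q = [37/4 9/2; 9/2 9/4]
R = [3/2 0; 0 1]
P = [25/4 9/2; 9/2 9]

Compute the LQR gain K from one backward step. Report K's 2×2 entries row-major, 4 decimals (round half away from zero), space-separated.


BᵀP = [-24.2500 -40.5000; -13.5000 -27.0000]
S = R + BᵀPB = [3/2 0; 0 1] + [186.2500 121.5000; 121.5000 81.0000] = [187.7500 121.5000; 121.5000 82.0000]
BᵀPA = [-56.7500 81.0000; -40.5000 54.0000]
K = S⁻¹·BᵀPA = [0.4220 0.1279; -1.1192 0.4690]
A−BK = [-0.5780 0.1279; 0.3304 -0.0813]
AᵀP(A−BK) = [2.8715 -0.7462; -0.7462 0.3127]
P' = Q + AᵀP(A−BK) = [12.1215 3.7538; 3.7538 2.5627]
tr(P') = 14.6842

0.4220 0.1279 -1.1192 0.4690


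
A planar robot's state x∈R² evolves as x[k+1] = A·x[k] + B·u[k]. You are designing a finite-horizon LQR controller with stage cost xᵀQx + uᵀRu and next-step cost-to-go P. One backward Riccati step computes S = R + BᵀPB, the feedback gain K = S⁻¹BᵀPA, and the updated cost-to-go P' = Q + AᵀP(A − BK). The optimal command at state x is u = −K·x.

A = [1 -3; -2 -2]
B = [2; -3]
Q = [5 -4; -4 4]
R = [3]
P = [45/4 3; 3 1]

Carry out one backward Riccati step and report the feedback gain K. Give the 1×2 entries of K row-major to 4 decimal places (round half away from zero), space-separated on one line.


0.3571 -2.2143

BᵀP = [13.5000 3.0000]
S = R + BᵀPB = [3] + [18.0000] = [21.0000]
BᵀPA = [7.5000 -46.5000]
K = S⁻¹·BᵀPA = [0.3571 -2.2143]
A−BK = [0.2857 1.4286; -0.9286 -8.6429]
AᵀP(A−BK) = [0.5714 -1.1429; -1.1429 38.2857]
P' = Q + AᵀP(A−BK) = [5.5714 -5.1429; -5.1429 42.2857]
tr(P') = 47.8571


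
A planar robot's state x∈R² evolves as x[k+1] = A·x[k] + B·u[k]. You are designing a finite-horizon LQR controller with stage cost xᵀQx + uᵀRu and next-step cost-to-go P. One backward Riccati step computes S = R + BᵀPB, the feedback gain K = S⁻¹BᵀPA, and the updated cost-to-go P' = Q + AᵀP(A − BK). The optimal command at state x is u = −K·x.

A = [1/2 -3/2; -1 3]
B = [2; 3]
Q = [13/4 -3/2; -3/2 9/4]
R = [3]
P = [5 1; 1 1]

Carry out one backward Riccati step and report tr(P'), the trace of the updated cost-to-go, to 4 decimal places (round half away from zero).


17.4886

BᵀP = [13.0000 5.0000]
S = R + BᵀPB = [3] + [41.0000] = [44.0000]
BᵀPA = [1.5000 -4.5000]
K = S⁻¹·BᵀPA = [0.0341 -0.1023]
A−BK = [0.4318 -1.2955; -1.1023 3.3068]
AᵀP(A−BK) = [1.1989 -3.5966; -3.5966 10.7898]
P' = Q + AᵀP(A−BK) = [4.4489 -5.0966; -5.0966 13.0398]
tr(P') = 17.4886


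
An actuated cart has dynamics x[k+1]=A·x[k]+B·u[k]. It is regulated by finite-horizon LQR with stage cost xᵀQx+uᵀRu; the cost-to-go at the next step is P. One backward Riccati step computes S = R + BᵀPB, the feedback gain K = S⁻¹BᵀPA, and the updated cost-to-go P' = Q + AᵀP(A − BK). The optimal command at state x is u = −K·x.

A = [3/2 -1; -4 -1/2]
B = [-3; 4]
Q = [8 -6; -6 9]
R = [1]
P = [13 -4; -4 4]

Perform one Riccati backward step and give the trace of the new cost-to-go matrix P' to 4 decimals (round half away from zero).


26.1232

BᵀP = [-55.0000 28.0000]
S = R + BᵀPB = [1] + [277.0000] = [278.0000]
BᵀPA = [-194.5000 41.0000]
K = S⁻¹·BᵀPA = [-0.6996 0.1475]
A−BK = [-0.5989 -0.5576; -1.2014 -1.0899]
AᵀP(A−BK) = [5.1700 4.1853; 4.1853 3.9532]
P' = Q + AᵀP(A−BK) = [13.1700 -1.8147; -1.8147 12.9532]
tr(P') = 26.1232


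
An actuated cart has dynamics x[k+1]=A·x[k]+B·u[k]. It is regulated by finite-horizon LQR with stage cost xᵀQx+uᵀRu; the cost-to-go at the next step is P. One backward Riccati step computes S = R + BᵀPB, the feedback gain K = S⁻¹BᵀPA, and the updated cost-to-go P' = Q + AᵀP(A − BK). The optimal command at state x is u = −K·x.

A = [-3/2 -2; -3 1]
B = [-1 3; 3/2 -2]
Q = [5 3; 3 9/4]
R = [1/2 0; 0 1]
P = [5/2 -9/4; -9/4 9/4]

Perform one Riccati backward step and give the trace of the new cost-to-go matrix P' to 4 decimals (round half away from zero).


BᵀP = [-5.8750 5.6250; 12.0000 -11.2500]
S = R + BᵀPB = [1/2 0; 0 1] + [14.3125 -28.8750; -28.8750 58.5000] = [14.8125 -28.8750; -28.8750 59.5000]
BᵀPA = [-8.0625 17.3750; 15.7500 -35.2500]
K = S⁻¹·BᵀPA = [-0.5241 0.3356; 0.0103 -0.4296]
A−BK = [-2.0552 -0.3757; -2.1931 -0.3626]
AᵀP(A−BK) = [1.2362 0.0966; 0.0966 0.2765]
P' = Q + AᵀP(A−BK) = [6.2362 3.0966; 3.0966 2.5265]
tr(P') = 8.7627

8.7627


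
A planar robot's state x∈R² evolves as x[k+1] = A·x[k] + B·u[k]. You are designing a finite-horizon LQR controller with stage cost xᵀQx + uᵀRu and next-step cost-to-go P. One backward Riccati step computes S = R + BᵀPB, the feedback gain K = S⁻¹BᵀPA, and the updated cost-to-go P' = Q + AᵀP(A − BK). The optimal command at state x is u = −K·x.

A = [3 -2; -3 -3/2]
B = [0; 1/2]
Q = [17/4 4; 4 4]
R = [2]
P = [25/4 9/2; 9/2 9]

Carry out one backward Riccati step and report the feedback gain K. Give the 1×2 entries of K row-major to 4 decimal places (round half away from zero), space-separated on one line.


-1.5882 -2.6471

BᵀP = [2.2500 4.5000]
S = R + BᵀPB = [2] + [2.2500] = [4.2500]
BᵀPA = [-6.7500 -11.2500]
K = S⁻¹·BᵀPA = [-1.5882 -2.6471]
A−BK = [3.0000 -2.0000; -2.2059 -0.1765]
AᵀP(A−BK) = [45.5294 -8.1176; -8.1176 42.4706]
P' = Q + AᵀP(A−BK) = [49.7794 -4.1176; -4.1176 46.4706]
tr(P') = 96.2500


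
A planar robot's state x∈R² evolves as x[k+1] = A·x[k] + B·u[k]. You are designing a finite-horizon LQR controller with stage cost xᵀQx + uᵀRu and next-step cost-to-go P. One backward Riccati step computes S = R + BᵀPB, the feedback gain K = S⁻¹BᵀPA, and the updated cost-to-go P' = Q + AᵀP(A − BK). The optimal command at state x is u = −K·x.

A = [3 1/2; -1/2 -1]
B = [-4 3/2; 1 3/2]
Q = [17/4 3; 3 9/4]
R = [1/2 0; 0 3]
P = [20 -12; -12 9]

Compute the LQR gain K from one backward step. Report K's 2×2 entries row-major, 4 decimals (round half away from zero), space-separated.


-0.7048 -0.2771 0.0874 -0.2842

BᵀP = [-92.0000 57.0000; 12.0000 -4.5000]
S = R + BᵀPB = [1/2 0; 0 3] + [425.0000 -52.5000; -52.5000 11.2500] = [425.5000 -52.5000; -52.5000 14.2500]
BᵀPA = [-304.5000 -103.0000; 38.2500 10.5000]
K = S⁻¹·BᵀPA = [-0.7048 -0.2771; 0.0874 -0.2842]
A−BK = [0.0495 -0.1823; 0.0737 -0.2966]
AᵀP(A−BK) = [0.2817 -0.0167; -0.0167 0.4394]
P' = Q + AᵀP(A−BK) = [4.5317 2.9833; 2.9833 2.6894]
tr(P') = 7.2211


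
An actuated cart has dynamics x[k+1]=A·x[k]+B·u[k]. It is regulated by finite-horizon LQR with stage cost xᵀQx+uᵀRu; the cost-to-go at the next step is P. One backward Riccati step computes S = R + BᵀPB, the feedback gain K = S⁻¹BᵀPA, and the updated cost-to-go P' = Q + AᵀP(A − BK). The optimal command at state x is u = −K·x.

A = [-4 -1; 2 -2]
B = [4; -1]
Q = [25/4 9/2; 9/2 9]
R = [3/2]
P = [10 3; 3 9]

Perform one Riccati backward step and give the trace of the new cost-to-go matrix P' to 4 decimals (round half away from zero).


70.9906

BᵀP = [37.0000 3.0000]
S = R + BᵀPB = [3/2] + [145.0000] = [146.5000]
BᵀPA = [-142.0000 -43.0000]
K = S⁻¹·BᵀPA = [-0.9693 -0.2935]
A−BK = [-0.1229 0.1741; 1.0307 -2.2935]
AᵀP(A−BK) = [10.3618 -19.6792; -19.6792 45.3788]
P' = Q + AᵀP(A−BK) = [16.6118 -15.1792; -15.1792 54.3788]
tr(P') = 70.9906


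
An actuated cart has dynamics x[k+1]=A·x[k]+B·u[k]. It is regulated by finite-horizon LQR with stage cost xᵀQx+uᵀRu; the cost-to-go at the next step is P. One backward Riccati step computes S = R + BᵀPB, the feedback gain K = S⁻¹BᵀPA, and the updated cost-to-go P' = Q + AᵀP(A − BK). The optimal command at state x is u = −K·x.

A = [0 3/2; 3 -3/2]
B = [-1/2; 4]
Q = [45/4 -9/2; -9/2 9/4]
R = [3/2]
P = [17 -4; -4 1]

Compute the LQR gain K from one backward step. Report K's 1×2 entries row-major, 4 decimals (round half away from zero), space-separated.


BᵀP = [-24.5000 6.0000]
S = R + BᵀPB = [3/2] + [36.2500] = [37.7500]
BᵀPA = [18.0000 -45.7500]
K = S⁻¹·BᵀPA = [0.4768 -1.2119]
A−BK = [0.2384 0.8940; 1.0927 3.3477]
AᵀP(A−BK) = [0.4172 -0.6854; -0.6854 3.0546]
P' = Q + AᵀP(A−BK) = [11.6672 -5.1854; -5.1854 5.3046]
tr(P') = 16.9719

0.4768 -1.2119


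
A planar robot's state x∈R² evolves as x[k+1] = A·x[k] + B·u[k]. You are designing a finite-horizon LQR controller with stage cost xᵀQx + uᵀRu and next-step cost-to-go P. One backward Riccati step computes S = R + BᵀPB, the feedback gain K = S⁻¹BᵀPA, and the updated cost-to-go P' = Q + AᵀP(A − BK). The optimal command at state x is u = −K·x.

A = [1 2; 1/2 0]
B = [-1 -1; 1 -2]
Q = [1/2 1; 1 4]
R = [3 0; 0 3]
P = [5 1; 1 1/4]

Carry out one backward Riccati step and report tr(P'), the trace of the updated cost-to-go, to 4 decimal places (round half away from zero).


9.4596

BᵀP = [-4.0000 -0.7500; -7.0000 -1.5000]
S = R + BᵀPB = [3 0; 0 3] + [3.2500 5.5000; 5.5000 10.0000] = [6.2500 5.5000; 5.5000 13.0000]
BᵀPA = [-4.3750 -8.0000; -7.7500 -14.0000]
K = S⁻¹·BᵀPA = [-0.2794 -0.5294; -0.4779 -0.8529]
A−BK = [0.2426 0.6176; -0.1765 -1.1765]
AᵀP(A−BK) = [1.1360 2.0735; 2.0735 3.8235]
P' = Q + AᵀP(A−BK) = [1.6360 3.0735; 3.0735 7.8235]
tr(P') = 9.4596


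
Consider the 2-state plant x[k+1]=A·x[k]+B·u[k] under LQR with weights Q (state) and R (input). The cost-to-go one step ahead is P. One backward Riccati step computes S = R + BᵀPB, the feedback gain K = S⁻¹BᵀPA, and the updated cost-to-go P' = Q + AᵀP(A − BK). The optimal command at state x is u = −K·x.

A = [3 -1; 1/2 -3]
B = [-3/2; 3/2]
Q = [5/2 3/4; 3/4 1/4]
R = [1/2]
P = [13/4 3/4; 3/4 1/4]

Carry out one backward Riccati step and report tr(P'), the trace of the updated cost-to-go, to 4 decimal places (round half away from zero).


10.0844

BᵀP = [-3.7500 -0.7500]
S = R + BᵀPB = [1/2] + [4.5000] = [5.0000]
BᵀPA = [-11.6250 6.0000]
K = S⁻¹·BᵀPA = [-2.3250 1.2000]
A−BK = [-0.4875 0.8000; 3.9875 -4.8000]
AᵀP(A−BK) = [4.5344 -3.3000; -3.3000 2.8000]
P' = Q + AᵀP(A−BK) = [7.0344 -2.5500; -2.5500 3.0500]
tr(P') = 10.0844


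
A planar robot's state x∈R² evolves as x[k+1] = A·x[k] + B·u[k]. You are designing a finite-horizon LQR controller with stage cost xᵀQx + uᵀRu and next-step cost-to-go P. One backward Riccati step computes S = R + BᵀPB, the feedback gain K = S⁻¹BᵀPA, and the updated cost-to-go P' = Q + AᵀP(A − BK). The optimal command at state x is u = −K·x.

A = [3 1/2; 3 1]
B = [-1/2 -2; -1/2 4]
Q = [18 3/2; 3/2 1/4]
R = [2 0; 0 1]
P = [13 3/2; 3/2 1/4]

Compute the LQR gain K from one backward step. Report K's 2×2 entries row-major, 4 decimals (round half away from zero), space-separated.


-0.9913 -0.2087 -1.6696 -0.2941

BᵀP = [-7.2500 -0.8750; -20.0000 -2.0000]
S = R + BᵀPB = [2 0; 0 1] + [4.0625 11.0000; 11.0000 32.0000] = [6.0625 11.0000; 11.0000 33.0000]
BᵀPA = [-24.3750 -4.5000; -66.0000 -12.0000]
K = S⁻¹·BᵀPA = [-0.9913 -0.2087; -1.6696 -0.2941]
A−BK = [-0.8348 -0.1925; 9.1826 2.0719]
AᵀP(A−BK) = [11.8957 2.5043; 2.5043 0.5320]
P' = Q + AᵀP(A−BK) = [29.8957 4.0043; 4.0043 0.7820]
tr(P') = 30.6777


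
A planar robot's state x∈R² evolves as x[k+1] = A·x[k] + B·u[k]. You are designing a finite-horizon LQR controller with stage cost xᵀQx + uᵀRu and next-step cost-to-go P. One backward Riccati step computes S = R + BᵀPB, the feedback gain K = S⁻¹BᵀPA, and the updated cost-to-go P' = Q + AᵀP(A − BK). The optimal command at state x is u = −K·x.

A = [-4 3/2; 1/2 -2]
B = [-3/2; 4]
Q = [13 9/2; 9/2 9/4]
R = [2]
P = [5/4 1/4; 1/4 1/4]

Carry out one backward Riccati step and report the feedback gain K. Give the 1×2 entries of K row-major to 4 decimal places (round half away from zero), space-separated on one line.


BᵀP = [-0.8750 0.6250]
S = R + BᵀPB = [2] + [3.8125] = [5.8125]
BᵀPA = [3.8125 -2.5625]
K = S⁻¹·BᵀPA = [0.6559 -0.4409]
A−BK = [-3.0161 0.8387; -2.1237 -0.2366]
AᵀP(A−BK) = [16.5618 -3.8817; -3.8817 1.1828]
P' = Q + AᵀP(A−BK) = [29.5618 0.6183; 0.6183 3.4328]
tr(P') = 32.9946

0.6559 -0.4409


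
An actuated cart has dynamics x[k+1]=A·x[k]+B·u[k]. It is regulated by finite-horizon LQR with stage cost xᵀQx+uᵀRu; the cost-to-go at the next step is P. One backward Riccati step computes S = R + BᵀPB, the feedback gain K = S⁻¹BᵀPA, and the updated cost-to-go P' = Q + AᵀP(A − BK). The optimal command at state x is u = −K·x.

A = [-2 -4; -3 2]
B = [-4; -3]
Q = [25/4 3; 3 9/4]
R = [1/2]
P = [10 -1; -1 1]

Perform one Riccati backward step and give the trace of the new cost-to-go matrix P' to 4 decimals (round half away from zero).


36.2148

BᵀP = [-37.0000 1.0000]
S = R + BᵀPB = [1/2] + [145.0000] = [145.5000]
BᵀPA = [71.0000 150.0000]
K = S⁻¹·BᵀPA = [0.4880 1.0309]
A−BK = [-0.0481 0.1237; -1.5361 5.0928]
AᵀP(A−BK) = [2.3540 -7.1959; -7.1959 25.3608]
P' = Q + AᵀP(A−BK) = [8.6040 -4.1959; -4.1959 27.6108]
tr(P') = 36.2148


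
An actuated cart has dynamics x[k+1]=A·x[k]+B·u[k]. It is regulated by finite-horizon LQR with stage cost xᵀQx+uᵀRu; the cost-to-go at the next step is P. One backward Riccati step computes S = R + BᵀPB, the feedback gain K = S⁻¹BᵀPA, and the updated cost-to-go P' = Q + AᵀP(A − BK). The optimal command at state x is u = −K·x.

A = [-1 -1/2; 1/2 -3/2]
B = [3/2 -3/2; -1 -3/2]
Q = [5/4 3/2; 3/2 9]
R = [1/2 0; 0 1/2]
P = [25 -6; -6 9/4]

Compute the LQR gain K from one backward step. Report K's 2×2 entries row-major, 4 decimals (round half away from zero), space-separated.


-0.5741 0.3274 0.1018 0.6220

BᵀP = [43.5000 -11.2500; -28.5000 5.6250]
S = R + BᵀPB = [1/2 0; 0 1/2] + [76.5000 -48.3750; -48.3750 34.3125] = [77.0000 -48.3750; -48.3750 34.8125]
BᵀPA = [-49.1250 -4.8750; 31.3125 5.8125]
K = S⁻¹·BᵀPA = [-0.5741 0.3274; 0.1018 0.6220]
A−BK = [0.0137 -0.0582; 0.0786 -0.2396]
AᵀP(A−BK) = [0.1756 -0.0775; -0.0775 0.2935]
P' = Q + AᵀP(A−BK) = [1.4256 1.4225; 1.4225 9.2935]
tr(P') = 10.7192


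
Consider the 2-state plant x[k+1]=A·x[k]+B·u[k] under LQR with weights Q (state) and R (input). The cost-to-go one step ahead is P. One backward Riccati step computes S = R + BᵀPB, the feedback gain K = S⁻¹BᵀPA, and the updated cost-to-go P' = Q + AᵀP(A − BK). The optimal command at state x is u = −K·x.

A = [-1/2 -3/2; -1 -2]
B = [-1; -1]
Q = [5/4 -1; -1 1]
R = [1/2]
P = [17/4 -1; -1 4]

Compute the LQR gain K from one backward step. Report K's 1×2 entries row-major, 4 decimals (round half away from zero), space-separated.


BᵀP = [-3.2500 -3.0000]
S = R + BᵀPB = [1/2] + [6.2500] = [6.7500]
BᵀPA = [4.6250 10.8750]
K = S⁻¹·BᵀPA = [0.6852 1.6111]
A−BK = [0.1852 0.1111; -0.3148 -0.3889]
AᵀP(A−BK) = [0.8935 1.2361; 1.2361 2.0417]
P' = Q + AᵀP(A−BK) = [2.1435 0.2361; 0.2361 3.0417]
tr(P') = 5.1852

0.6852 1.6111


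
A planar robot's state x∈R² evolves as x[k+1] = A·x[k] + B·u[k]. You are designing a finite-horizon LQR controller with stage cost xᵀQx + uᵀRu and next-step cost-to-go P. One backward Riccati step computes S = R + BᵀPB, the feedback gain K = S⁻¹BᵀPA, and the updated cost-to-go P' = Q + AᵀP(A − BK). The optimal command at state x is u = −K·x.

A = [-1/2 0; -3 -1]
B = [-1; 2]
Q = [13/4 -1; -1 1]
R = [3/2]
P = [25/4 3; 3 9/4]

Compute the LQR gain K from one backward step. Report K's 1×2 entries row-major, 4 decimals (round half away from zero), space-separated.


-0.9211 -0.3158

BᵀP = [-0.2500 1.5000]
S = R + BᵀPB = [3/2] + [3.2500] = [4.7500]
BᵀPA = [-4.3750 -1.5000]
K = S⁻¹·BᵀPA = [-0.9211 -0.3158]
A−BK = [-1.4211 -0.3158; -1.1579 -0.3684]
AᵀP(A−BK) = [26.7829 6.8684; 6.8684 1.7763]
P' = Q + AᵀP(A−BK) = [30.0329 5.8684; 5.8684 2.7763]
tr(P') = 32.8092


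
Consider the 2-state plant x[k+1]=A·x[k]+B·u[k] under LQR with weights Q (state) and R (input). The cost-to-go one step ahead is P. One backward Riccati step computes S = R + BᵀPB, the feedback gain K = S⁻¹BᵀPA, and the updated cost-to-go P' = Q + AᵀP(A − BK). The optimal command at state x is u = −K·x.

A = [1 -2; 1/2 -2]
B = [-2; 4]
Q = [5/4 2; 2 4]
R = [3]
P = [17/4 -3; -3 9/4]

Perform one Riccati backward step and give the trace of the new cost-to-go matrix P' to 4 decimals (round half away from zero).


BᵀP = [-20.5000 15.0000]
S = R + BᵀPB = [3] + [101.0000] = [104.0000]
BᵀPA = [-13.0000 11.0000]
K = S⁻¹·BᵀPA = [-0.1250 0.1058]
A−BK = [0.7500 -1.7885; 1.0000 -2.4231]
AᵀP(A−BK) = [0.1875 -0.3750; -0.3750 0.8365]
P' = Q + AᵀP(A−BK) = [1.4375 1.6250; 1.6250 4.8365]
tr(P') = 6.2740

6.2740


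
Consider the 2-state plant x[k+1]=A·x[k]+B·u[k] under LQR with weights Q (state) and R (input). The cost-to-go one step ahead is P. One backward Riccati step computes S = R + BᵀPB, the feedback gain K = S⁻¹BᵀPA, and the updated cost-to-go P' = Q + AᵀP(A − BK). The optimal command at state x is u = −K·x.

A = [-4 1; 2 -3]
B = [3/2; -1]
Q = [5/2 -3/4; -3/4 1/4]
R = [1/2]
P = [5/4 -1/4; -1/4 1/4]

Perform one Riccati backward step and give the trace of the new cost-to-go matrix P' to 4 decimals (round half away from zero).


BᵀP = [2.1250 -0.6250]
S = R + BᵀPB = [1/2] + [3.8125] = [4.3125]
BᵀPA = [-9.7500 4.0000]
K = S⁻¹·BᵀPA = [-2.2609 0.9275]
A−BK = [-0.6087 -0.3913; -0.2609 -2.0725]
AᵀP(A−BK) = [2.9565 -0.9565; -0.9565 1.2899]
P' = Q + AᵀP(A−BK) = [5.4565 -1.7065; -1.7065 1.5399]
tr(P') = 6.9964

6.9964


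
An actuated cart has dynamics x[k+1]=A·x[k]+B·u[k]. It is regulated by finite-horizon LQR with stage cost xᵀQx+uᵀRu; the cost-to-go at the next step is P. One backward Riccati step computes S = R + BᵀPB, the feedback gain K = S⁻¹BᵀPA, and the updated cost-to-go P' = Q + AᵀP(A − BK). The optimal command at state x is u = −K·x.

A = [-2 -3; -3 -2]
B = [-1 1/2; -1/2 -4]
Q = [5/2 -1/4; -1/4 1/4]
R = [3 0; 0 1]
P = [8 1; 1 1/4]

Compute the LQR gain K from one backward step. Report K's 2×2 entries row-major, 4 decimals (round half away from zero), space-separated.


BᵀP = [-8.5000 -1.1250; 0.0000 -0.5000]
S = R + BᵀPB = [3 0; 0 1] + [9.0625 0.2500; 0.2500 2.0000] = [12.0625 0.2500; 0.2500 3.0000]
BᵀPA = [20.3750 27.7500; 1.5000 1.0000]
K = S⁻¹·BᵀPA = [1.6817 2.2976; 0.3599 0.1419]
A−BK = [-0.4983 -0.7734; -0.7197 -0.2837]
AᵀP(A−BK) = [11.4464 15.4740; 15.4740 21.1003]
P' = Q + AᵀP(A−BK) = [13.9464 15.2240; 15.2240 21.3503]
tr(P') = 35.2967

1.6817 2.2976 0.3599 0.1419


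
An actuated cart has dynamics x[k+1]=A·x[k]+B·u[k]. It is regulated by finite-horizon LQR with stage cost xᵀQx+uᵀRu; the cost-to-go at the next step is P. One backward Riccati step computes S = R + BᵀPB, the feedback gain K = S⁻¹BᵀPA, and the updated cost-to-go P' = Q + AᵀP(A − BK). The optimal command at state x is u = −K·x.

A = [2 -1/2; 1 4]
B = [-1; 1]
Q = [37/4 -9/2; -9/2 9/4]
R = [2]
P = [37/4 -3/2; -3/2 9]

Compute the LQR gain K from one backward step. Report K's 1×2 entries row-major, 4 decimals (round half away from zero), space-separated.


-0.4731 2.0376

BᵀP = [-10.7500 10.5000]
S = R + BᵀPB = [2] + [21.2500] = [23.2500]
BᵀPA = [-11.0000 47.3750]
K = S⁻¹·BᵀPA = [-0.4731 2.0376]
A−BK = [1.5269 1.5376; 1.4731 1.9624]
AᵀP(A−BK) = [34.7957 37.9140; 37.9140 55.7796]
P' = Q + AᵀP(A−BK) = [44.0457 33.4140; 33.4140 58.0296]
tr(P') = 102.0753


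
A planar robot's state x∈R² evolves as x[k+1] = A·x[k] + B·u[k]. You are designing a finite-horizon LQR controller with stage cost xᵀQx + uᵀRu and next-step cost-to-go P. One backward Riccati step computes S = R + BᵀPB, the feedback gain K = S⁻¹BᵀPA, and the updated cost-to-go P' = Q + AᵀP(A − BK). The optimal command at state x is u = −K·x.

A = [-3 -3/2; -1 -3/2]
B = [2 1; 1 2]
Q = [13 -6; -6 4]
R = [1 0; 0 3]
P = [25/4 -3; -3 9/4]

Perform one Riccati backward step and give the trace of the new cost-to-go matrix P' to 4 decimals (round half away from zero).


20.3382

BᵀP = [9.5000 -3.7500; 0.2500 1.5000]
S = R + BᵀPB = [1 0; 0 3] + [15.2500 2.0000; 2.0000 3.2500] = [16.2500 2.0000; 2.0000 6.2500]
BᵀPA = [-24.7500 -8.6250; -2.2500 -2.6250]
K = S⁻¹·BᵀPA = [-1.5394 -0.4987; 0.1326 -0.2604]
A−BK = [-0.0538 -0.2422; 0.2742 -0.4805]
AᵀP(A−BK) = [2.6983 0.5708; 0.5708 0.6400]
P' = Q + AᵀP(A−BK) = [15.6983 -5.4292; -5.4292 4.6400]
tr(P') = 20.3382


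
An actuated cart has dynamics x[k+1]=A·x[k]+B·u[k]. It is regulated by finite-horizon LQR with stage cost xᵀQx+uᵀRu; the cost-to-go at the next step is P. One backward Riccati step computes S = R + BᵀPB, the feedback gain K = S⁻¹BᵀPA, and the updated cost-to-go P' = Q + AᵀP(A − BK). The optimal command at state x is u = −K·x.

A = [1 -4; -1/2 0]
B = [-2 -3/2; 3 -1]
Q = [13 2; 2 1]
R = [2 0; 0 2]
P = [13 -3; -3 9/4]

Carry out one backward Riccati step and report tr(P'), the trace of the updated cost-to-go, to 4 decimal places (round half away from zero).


BᵀP = [-35.0000 12.7500; -16.5000 2.2500]
S = R + BᵀPB = [2 0; 0 2] + [108.2500 39.7500; 39.7500 22.5000] = [110.2500 39.7500; 39.7500 24.5000]
BᵀPA = [-41.3750 140.0000; -17.6250 66.0000]
K = S⁻¹·BᵀPA = [-0.2793 0.7194; -0.2663 1.5267]
A−BK = [0.0420 -0.2712; 0.0716 -0.6315]
AᵀP(A−BK) = [0.3142 -1.3269; -1.3269 6.5224]
P' = Q + AᵀP(A−BK) = [13.3142 0.6731; 0.6731 7.5224]
tr(P') = 20.8366

20.8366


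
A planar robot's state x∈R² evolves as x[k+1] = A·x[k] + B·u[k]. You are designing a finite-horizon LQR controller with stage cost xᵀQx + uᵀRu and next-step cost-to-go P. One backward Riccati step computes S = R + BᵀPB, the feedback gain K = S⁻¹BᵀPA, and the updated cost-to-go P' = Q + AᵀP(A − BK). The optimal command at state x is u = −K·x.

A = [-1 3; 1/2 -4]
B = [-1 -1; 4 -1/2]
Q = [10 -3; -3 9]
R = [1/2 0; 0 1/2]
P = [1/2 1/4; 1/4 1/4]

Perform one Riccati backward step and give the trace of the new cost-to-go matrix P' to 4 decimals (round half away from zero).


BᵀP = [0.5000 0.7500; -0.6250 -0.3750]
S = R + BᵀPB = [1/2 0; 0 1/2] + [2.5000 -0.8750; -0.8750 0.8125] = [3.0000 -0.8750; -0.8750 1.3125]
BᵀPA = [-0.1250 -1.5000; 0.4375 -0.3750]
K = S⁻¹·BᵀPA = [0.0690 -0.7241; 0.3793 -0.7685]
A−BK = [-0.5517 1.5074; 0.4138 -1.4877]
AᵀP(A−BK) = [0.1552 -0.3793; -0.3793 1.1256]
P' = Q + AᵀP(A−BK) = [10.1552 -3.3793; -3.3793 10.1256]
tr(P') = 20.2808

20.2808


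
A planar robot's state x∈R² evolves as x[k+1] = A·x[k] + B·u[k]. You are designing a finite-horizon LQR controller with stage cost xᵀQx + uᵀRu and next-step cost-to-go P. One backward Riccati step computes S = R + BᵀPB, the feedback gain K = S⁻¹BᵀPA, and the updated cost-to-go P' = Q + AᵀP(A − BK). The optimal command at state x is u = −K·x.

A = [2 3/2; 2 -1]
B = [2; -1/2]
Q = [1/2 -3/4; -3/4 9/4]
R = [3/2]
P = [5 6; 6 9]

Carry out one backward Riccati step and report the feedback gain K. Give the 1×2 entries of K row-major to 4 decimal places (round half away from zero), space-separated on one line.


BᵀP = [7.0000 7.5000]
S = R + BᵀPB = [3/2] + [10.2500] = [11.7500]
BᵀPA = [29.0000 3.0000]
K = S⁻¹·BᵀPA = [2.4681 0.2553]
A−BK = [-2.9362 0.9894; 3.2340 -0.8723]
AᵀP(A−BK) = [32.4255 -4.4043; -4.4043 1.4840]
P' = Q + AᵀP(A−BK) = [32.9255 -5.1543; -5.1543 3.7340]
tr(P') = 36.6596

2.4681 0.2553
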